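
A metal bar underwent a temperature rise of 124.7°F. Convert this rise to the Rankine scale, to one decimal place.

124.7°R

Fahrenheit and Rankine degrees are the same size, so the interval is unchanged: 124.7.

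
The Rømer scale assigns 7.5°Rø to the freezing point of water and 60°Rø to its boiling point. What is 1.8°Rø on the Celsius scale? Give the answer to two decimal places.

-10.86°C

Linear interpolation between the fixed points: C = (1.8 - 7.5) × 100 / (60 - 7.5) = -10.8571°C.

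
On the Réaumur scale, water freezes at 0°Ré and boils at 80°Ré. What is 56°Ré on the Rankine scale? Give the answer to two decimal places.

617.67°R

Linear interpolation between the fixed points: C = (56 - 0) × 100 / (80 - 0) = 70.0000°C.
Then 70.0000 × 1.8 + 491.67 = 617.67°R.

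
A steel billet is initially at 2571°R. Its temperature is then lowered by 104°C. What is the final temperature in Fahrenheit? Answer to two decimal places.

Initial temperature in Celsius: (2571 - 491.67) × 5/9 = 1155.1833°C.
Final Celsius temperature: 1155.1833 - 104.0000 = 1051.1833°C.
In Fahrenheit: 1051.1833 × 1.8 + 32 = 1924.13°F.

1924.13°F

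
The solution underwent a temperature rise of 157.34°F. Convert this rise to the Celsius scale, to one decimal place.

87.4°C

Only the scale ratio 5/9 matters for a change in temperature.
157.34 × 5/9 = 87.4.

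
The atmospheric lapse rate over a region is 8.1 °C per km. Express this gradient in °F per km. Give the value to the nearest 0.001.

Since only a temperature interval is involved, the additive offset between the scales drops out.
A change of 1°C is a change of 1.8°F, so 8.1 × 1.8 = 14.580.

14.580 °F/km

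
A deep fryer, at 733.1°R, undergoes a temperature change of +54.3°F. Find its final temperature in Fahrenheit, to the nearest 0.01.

327.73°F

Initial temperature in Celsius: (733.1 - 491.67) × 5/9 = 134.1278°C.
The 54.3°F change is an interval, so only the factor 5/9 applies: +54.3 × 5/9 = +30.1667°C.
Final Celsius temperature: 134.1278 + 30.1667 = 164.2944°C.
In Fahrenheit: 164.2944 × 1.8 + 32 = 327.73°F.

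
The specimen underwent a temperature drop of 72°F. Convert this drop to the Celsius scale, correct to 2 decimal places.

40.00°C

An interval of 1°F corresponds to 5/9°C.
72 × 5/9 = 40.00.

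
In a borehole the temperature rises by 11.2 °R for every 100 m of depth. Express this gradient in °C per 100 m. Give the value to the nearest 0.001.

6.222 °C/100 m

The quantity depends on a temperature interval, so only the ratio of degree sizes applies; the offset between the scales is irrelevant.
A change of 1°R is a change of 5/9°C, so 11.2 × 5/9 = 6.222.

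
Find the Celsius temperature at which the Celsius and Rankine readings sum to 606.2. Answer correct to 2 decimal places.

Let C be the Celsius reading. The Rankine reading is R = 1.8·C + 491.67.
Require C + R = 606.2: (2.8)·C + 491.67 = 606.2.
C = (606.2 - 491.67) / (2.8) = 40.90.

40.90°C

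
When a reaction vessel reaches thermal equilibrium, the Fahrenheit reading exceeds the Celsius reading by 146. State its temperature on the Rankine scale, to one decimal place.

Let x be the Fahrenheit reading; then the Celsius reading is 5/9·x - 17.7778.
(5/9·x - 17.7778) - x = -146  ⇒  (-4/9)·x = -128.222  ⇒  x = 288.5000°F.
In Celsius: (288.5 - 32) × 5/9 = 142.5000°C.
In Rankine: 142.5000 × 1.8 + 491.67 = 748.2°R.

748.2°R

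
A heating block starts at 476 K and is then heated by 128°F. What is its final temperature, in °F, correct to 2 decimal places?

525.13°F

Initial temperature in Celsius: 476 - 273.15 = 202.8500°C.
The 128°F change is an interval, so only the factor 5/9 applies: +128 × 5/9 = +71.1111°C.
Final Celsius temperature: 202.8500 + 71.1111 = 273.9611°C.
In Fahrenheit: 273.9611 × 1.8 + 32 = 525.13°F.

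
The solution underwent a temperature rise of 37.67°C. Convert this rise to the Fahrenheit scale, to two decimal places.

67.81°F

For a temperature interval the offset drops out; only the factor 1.8 applies.
37.67 × 1.8 = 67.81.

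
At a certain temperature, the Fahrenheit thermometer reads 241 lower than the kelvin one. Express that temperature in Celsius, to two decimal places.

Let x be the kelvin reading; then the Fahrenheit reading is 1.8·x - 459.67.
(1.8·x - 459.67) - x = -241  ⇒  (0.8)·x = 218.67  ⇒  x = 273.3375 K.
In Celsius: 273.3375 - 273.15 = 0.19°C.

0.19°C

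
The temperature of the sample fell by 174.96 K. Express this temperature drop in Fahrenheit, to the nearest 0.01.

An interval of 1 K corresponds to 1.8°F.
174.96 × 1.8 = 314.93.

314.93°F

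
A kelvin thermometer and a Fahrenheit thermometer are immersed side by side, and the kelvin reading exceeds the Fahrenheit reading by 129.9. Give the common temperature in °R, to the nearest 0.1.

742.0°R

Let x be the kelvin reading; then the Fahrenheit reading is 1.8·x - 459.67.
(1.8·x - 459.67) - x = -129.9  ⇒  (0.8)·x = 329.77  ⇒  x = 412.2125 K.
In Celsius: 412.2125 - 273.15 = 139.0625°C.
In Rankine: 139.0625 × 1.8 + 491.67 = 742.0°R.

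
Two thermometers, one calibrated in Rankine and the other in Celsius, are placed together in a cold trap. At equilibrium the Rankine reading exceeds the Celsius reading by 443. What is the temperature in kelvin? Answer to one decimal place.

Let x be the Rankine reading; then the Celsius reading is 5/9·x - 273.15.
(5/9·x - 273.15) - x = -443  ⇒  (-4/9)·x = -169.85  ⇒  x = 382.1625°R.
In Celsius: (382.1625 - 491.67) × 5/9 = -60.8375°C.
In kelvin: -60.8375 + 273.15 = 212.3 K.

212.3 K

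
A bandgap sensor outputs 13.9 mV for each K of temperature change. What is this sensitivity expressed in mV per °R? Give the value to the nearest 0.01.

7.72 mV per °R

Since only a temperature interval is involved, the additive offset between the scales drops out.
A change of 1°R is a change of 5/9 K, so per °R the value is 13.9 × 5/9 = 7.72.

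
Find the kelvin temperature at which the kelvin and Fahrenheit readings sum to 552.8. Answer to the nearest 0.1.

Let K be the kelvin reading. The Fahrenheit reading is F = 1.8·K - 459.67.
Require K + F = 552.8: (2.8)·K - 459.67 = 552.8.
K = (552.8 + 459.67) / (2.8) = 361.6.

361.6 K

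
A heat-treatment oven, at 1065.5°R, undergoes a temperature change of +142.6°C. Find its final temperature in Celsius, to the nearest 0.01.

461.39°C

Initial temperature in Celsius: (1065.5 - 491.67) × 5/9 = 318.7944°C.
Final Celsius temperature: 318.7944 + 142.6000 = 461.3944°C.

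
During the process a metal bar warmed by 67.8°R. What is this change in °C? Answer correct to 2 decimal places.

For a temperature interval the offset drops out; only the factor 5/9 applies.
67.8 × 5/9 = 37.67.

37.67°C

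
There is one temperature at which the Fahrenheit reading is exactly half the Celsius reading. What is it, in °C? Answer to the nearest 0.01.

Let C be the Celsius reading. The Fahrenheit reading is F = 1.8·C + 32.
Require F = 0.5·C: 1.8·C + 32 = 0.5·C.
(1.3)·C = -32  ⇒  C = -24.62.

-24.62°C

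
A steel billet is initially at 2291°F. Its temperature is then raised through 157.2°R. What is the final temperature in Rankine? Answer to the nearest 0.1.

2907.9°R

Initial temperature in Celsius: (2291 - 32) × 5/9 = 1255.0000°C.
The 157.2°R change is an interval, so only the factor 5/9 applies: +157.2 × 5/9 = +87.3333°C.
Final Celsius temperature: 1255.0000 + 87.3333 = 1342.3333°C.
In Rankine: 1342.3333 × 1.8 + 491.67 = 2907.9°R.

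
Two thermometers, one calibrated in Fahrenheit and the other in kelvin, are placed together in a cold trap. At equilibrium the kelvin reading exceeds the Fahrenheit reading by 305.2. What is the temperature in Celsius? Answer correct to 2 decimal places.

Let x be the Fahrenheit reading; then the kelvin reading is 5/9·x + 255.372.
(5/9·x + 255.372) - x = 305.2  ⇒  (-4/9)·x = 49.8278  ⇒  x = -112.1125°F.
In Celsius: (-112.1125 - 32) × 5/9 = -80.06°C.

-80.06°C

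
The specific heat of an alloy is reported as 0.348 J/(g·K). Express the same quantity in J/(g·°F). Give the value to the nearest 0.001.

0.193 J/(g·°F)

The quantity depends on a temperature interval, so only the ratio of degree sizes applies; the offset between the scales is irrelevant.
A change of 1°F is a change of 5/9 K, so per °F the value is 0.348 × 5/9 = 0.193.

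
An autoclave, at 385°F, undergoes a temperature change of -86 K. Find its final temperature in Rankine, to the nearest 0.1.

Initial temperature in Celsius: (385 - 32) × 5/9 = 196.1111°C.
The 86 K change is an interval; Kelvin and Celsius degrees are the same size, so ΔC = -86°C.
Final Celsius temperature: 196.1111 - 86.0000 = 110.1111°C.
In Rankine: 110.1111 × 1.8 + 491.67 = 689.9°R.

689.9°R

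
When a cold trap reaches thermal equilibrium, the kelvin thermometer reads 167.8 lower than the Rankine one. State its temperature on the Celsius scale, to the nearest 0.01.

-63.40°C

Let x be the Rankine reading; then the kelvin reading is 5/9·x.
(5/9·x) - x = -167.8  ⇒  (-4/9)·x = -167.8  ⇒  x = 377.5500°R.
In Celsius: (377.55 - 491.67) × 5/9 = -63.40°C.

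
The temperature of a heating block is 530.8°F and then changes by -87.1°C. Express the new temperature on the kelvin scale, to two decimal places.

463.16 K

Initial temperature in Celsius: (530.8 - 32) × 5/9 = 277.1111°C.
Final Celsius temperature: 277.1111 - 87.1000 = 190.0111°C.
In kelvin: 190.0111 + 273.15 = 463.16 K.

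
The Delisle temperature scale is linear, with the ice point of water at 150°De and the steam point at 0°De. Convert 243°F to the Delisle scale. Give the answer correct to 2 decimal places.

-25.83°De

First in Celsius: (243 - 32) × 5/9 = 117.2222°C.
Linearly onto the Delisle scale: 150 + (117.2222 / 100) × (0 - 150) = -25.83°De.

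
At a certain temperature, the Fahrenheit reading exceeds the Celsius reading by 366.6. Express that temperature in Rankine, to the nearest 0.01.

Let x be the Celsius reading; then the Fahrenheit reading is 1.8·x + 32.
(1.8·x + 32) - x = 366.6  ⇒  (0.8)·x = 334.6  ⇒  x = 418.2500°C.
In Rankine: 418.2500 × 1.8 + 491.67 = 1244.52°R.

1244.52°R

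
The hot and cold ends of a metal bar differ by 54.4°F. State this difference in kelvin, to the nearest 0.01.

For a temperature interval the offset drops out; only the factor 5/9 applies.
54.4 × 5/9 = 30.22.

30.22 K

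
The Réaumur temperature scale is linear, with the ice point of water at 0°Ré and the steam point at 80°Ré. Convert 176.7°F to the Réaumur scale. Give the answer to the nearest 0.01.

First in Celsius: (176.7 - 32) × 5/9 = 80.3889°C.
Linearly onto the Réaumur scale: 0 + (80.3889 / 100) × (80 - 0) = 64.31°Ré.

64.31°Ré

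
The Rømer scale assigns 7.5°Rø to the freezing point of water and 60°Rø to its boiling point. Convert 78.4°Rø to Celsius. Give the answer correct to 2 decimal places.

Linear interpolation between the fixed points: C = (78.4 - 7.5) × 100 / (60 - 7.5) = 135.0476°C.

135.05°C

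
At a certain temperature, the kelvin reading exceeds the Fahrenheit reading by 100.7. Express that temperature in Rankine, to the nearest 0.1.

807.7°R

Let x be the Fahrenheit reading; then the kelvin reading is 5/9·x + 255.372.
(5/9·x + 255.372) - x = 100.7  ⇒  (-4/9)·x = -154.672  ⇒  x = 348.0125°F.
In Celsius: (348.0125 - 32) × 5/9 = 175.5625°C.
In Rankine: 175.5625 × 1.8 + 491.67 = 807.7°R.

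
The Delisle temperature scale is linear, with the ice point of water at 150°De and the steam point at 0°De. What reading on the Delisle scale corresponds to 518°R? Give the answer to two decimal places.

128.06°De

First in Celsius: (518 - 491.67) × 5/9 = 14.6278°C.
Linearly onto the Delisle scale: 150 + (14.6278 / 100) × (0 - 150) = 128.06°De.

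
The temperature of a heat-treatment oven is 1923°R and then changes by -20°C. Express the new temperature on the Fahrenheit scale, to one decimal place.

Initial temperature in Celsius: (1923 - 491.67) × 5/9 = 795.1833°C.
Final Celsius temperature: 795.1833 - 20.0000 = 775.1833°C.
In Fahrenheit: 775.1833 × 1.8 + 32 = 1427.3°F.

1427.3°F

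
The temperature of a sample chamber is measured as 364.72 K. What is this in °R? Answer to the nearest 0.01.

656.50°R

In Celsius: 364.72 - 273.15 = 91.5700°C.
In Rankine: 91.5700 × 1.8 + 491.67 = 656.50°R.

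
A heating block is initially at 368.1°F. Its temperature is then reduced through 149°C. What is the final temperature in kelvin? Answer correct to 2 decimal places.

310.87 K

Initial temperature in Celsius: (368.1 - 32) × 5/9 = 186.7222°C.
Final Celsius temperature: 186.7222 - 149.0000 = 37.7222°C.
In kelvin: 37.7222 + 273.15 = 310.87 K.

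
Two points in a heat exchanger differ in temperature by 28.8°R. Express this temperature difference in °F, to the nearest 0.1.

28.8°F

Rankine and Fahrenheit degrees are the same size, so the interval is unchanged: 28.8.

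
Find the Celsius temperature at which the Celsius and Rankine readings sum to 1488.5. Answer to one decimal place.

356.0°C

Let C be the Celsius reading. The Rankine reading is R = 1.8·C + 491.67.
Require C + R = 1488.5: (2.8)·C + 491.67 = 1488.5.
C = (1488.5 - 491.67) / (2.8) = 356.0.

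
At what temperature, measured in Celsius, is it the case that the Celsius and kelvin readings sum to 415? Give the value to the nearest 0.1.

Let C be the Celsius reading. The kelvin reading is K = 1·C + 273.15.
Require C + K = 415: (2)·C + 273.15 = 415.
C = (415 - 273.15) / (2) = 70.9.

70.9°C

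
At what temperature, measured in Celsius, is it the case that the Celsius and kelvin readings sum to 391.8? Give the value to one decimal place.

Let C be the Celsius reading. The kelvin reading is K = 1·C + 273.15.
Require C + K = 391.8: (2)·C + 273.15 = 391.8.
C = (391.8 - 273.15) / (2) = 59.3.

59.3°C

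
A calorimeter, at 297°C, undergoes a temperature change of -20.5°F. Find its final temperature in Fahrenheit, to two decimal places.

546.10°F

The 20.5°F change is an interval, so only the factor 5/9 applies: -20.5 × 5/9 = -11.3889°C.
Final Celsius temperature: 297.0000 - 11.3889 = 285.6111°C.
In Fahrenheit: 285.6111 × 1.8 + 32 = 546.10°F.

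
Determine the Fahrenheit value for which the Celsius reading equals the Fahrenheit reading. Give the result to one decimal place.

Let F be the Fahrenheit reading. The Celsius reading is C = 5/9·F - 17.7778.
Set C = F: 5/9·F - 17.7778 = F.
(-4/9)·F = 17.7778  ⇒  F = -40.0.

-40.0°F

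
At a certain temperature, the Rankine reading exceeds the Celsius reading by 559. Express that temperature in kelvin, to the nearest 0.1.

Let x be the Celsius reading; then the Rankine reading is 1.8·x + 491.67.
(1.8·x + 491.67) - x = 559  ⇒  (0.8)·x = 67.33  ⇒  x = 84.1625°C.
In kelvin: 84.1625 + 273.15 = 357.3 K.

357.3 K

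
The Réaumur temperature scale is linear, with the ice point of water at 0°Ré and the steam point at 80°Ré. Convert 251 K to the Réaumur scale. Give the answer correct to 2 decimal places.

First in Celsius: 251 - 273.15 = -22.1500°C.
Linearly onto the Réaumur scale: 0 + (-22.1500 / 100) × (80 - 0) = -17.72°Ré.

-17.72°Ré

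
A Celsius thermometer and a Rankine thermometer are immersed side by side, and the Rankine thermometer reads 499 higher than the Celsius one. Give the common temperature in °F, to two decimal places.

Let x be the Celsius reading; then the Rankine reading is 1.8·x + 491.67.
(1.8·x + 491.67) - x = 499  ⇒  (0.8)·x = 7.33  ⇒  x = 9.1625°C.
In Fahrenheit: 9.1625 × 1.8 + 32 = 48.49°F.

48.49°F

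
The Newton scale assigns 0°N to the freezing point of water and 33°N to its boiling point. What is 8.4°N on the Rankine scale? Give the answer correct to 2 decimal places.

537.49°R

Linear interpolation between the fixed points: C = (8.4 - 0) × 100 / (33 - 0) = 25.4545°C.
Then 25.4545 × 1.8 + 491.67 = 537.49°R.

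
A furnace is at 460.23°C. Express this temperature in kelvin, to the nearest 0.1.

733.4 K

In kelvin: 460.2300 + 273.15 = 733.4 K.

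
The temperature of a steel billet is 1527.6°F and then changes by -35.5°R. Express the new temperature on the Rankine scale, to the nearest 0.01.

1951.77°R

Initial temperature in Celsius: (1527.6 - 32) × 5/9 = 830.8889°C.
The 35.5°R change is an interval, so only the factor 5/9 applies: -35.5 × 5/9 = -19.7222°C.
Final Celsius temperature: 830.8889 - 19.7222 = 811.1667°C.
In Rankine: 811.1667 × 1.8 + 491.67 = 1951.77°R.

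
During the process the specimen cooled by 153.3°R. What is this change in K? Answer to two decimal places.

85.17 K

An interval of 1°R corresponds to 5/9 K.
153.3 × 5/9 = 85.17.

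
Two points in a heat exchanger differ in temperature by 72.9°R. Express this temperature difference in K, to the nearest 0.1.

40.5 K

An interval of 1°R corresponds to 5/9 K.
72.9 × 5/9 = 40.5.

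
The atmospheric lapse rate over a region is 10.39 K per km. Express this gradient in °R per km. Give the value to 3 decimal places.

18.702 °R/km

The quantity depends on a temperature interval, so only the ratio of degree sizes applies; the offset between the scales is irrelevant.
A change of 1 K is a change of 1.8°R, so 10.39 × 1.8 = 18.702.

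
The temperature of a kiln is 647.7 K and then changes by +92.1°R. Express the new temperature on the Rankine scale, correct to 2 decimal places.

Initial temperature in Celsius: 647.7 - 273.15 = 374.5500°C.
The 92.1°R change is an interval, so only the factor 5/9 applies: +92.1 × 5/9 = +51.1667°C.
Final Celsius temperature: 374.5500 + 51.1667 = 425.7167°C.
In Rankine: 425.7167 × 1.8 + 491.67 = 1257.96°R.

1257.96°R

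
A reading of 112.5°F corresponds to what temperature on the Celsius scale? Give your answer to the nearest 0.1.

44.7°C

In Celsius: (112.5 - 32) × 5/9 = 44.7222°C.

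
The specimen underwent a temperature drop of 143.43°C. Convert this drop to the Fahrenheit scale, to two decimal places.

An interval of 1°C corresponds to 1.8°F.
143.43 × 1.8 = 258.17.

258.17°F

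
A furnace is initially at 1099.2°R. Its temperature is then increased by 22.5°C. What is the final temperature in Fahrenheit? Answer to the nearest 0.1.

Initial temperature in Celsius: (1099.2 - 491.67) × 5/9 = 337.5167°C.
Final Celsius temperature: 337.5167 + 22.5000 = 360.0167°C.
In Fahrenheit: 360.0167 × 1.8 + 32 = 680.0°F.

680.0°F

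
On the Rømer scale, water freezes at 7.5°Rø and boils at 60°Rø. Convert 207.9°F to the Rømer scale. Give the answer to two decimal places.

58.80°Rø

First in Celsius: (207.9 - 32) × 5/9 = 97.7222°C.
Linearly onto the Rømer scale: 7.5 + (97.7222 / 100) × (60 - 7.5) = 58.80°Rø.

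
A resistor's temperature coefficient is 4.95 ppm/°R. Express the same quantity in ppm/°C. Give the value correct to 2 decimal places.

Since only a temperature interval is involved, the additive offset between the scales drops out.
A change of 1°C is a change of 1.8°R, so per °C the value is 4.95 × 1.8 = 8.91.

8.91 ppm/°C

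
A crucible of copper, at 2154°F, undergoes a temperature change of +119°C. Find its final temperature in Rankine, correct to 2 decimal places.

2827.87°R

Initial temperature in Celsius: (2154 - 32) × 5/9 = 1178.8889°C.
Final Celsius temperature: 1178.8889 + 119.0000 = 1297.8889°C.
In Rankine: 1297.8889 × 1.8 + 491.67 = 2827.87°R.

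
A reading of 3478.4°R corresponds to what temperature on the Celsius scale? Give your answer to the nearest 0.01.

In Celsius: (3478.4 - 491.67) × 5/9 = 1659.2944°C.

1659.29°C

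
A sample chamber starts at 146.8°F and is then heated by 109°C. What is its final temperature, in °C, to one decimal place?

Initial temperature in Celsius: (146.8 - 32) × 5/9 = 63.7778°C.
Final Celsius temperature: 63.7778 + 109.0000 = 172.7778°C.

172.8°C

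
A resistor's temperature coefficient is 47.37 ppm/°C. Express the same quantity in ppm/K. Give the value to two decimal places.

47.37 ppm/K

The quantity depends on a temperature interval, so only the ratio of degree sizes applies; the offset between the scales is irrelevant.
A change of 1 K is a change of 1°C, so per K the value is 47.37 × 1 = 47.37.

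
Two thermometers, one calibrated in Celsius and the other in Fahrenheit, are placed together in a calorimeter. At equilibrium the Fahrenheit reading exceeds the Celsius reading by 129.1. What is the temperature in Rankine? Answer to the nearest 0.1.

Let x be the Celsius reading; then the Fahrenheit reading is 1.8·x + 32.
(1.8·x + 32) - x = 129.1  ⇒  (0.8)·x = 97.1  ⇒  x = 121.3750°C.
In Rankine: 121.3750 × 1.8 + 491.67 = 710.1°R.

710.1°R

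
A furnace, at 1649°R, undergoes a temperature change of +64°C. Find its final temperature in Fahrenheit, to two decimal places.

Initial temperature in Celsius: (1649 - 491.67) × 5/9 = 642.9611°C.
Final Celsius temperature: 642.9611 + 64.0000 = 706.9611°C.
In Fahrenheit: 706.9611 × 1.8 + 32 = 1304.53°F.

1304.53°F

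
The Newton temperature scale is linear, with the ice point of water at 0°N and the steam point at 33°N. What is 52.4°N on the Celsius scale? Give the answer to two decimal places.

158.79°C

Linear interpolation between the fixed points: C = (52.4 - 0) × 100 / (33 - 0) = 158.7879°C.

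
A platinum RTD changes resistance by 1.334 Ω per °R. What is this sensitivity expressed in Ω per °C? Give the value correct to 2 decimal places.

2.40 Ω per °C

The quantity depends on a temperature interval, so only the ratio of degree sizes applies; the offset between the scales is irrelevant.
A change of 1°C is a change of 1.8°R, so per °C the value is 1.334 × 1.8 = 2.40.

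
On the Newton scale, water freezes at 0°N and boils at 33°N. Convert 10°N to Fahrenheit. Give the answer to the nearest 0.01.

86.55°F

Linear interpolation between the fixed points: C = (10 - 0) × 100 / (33 - 0) = 30.3030°C.
Then 30.3030 × 1.8 + 32 = 86.55°F.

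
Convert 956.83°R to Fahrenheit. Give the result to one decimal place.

In Celsius: (956.83 - 491.67) × 5/9 = 258.4222°C.
In Fahrenheit: 258.4222 × 1.8 + 32 = 497.2°F.

497.2°F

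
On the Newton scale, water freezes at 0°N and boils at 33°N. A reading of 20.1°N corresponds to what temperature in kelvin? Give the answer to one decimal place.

Linear interpolation between the fixed points: C = (20.1 - 0) × 100 / (33 - 0) = 60.9091°C.
Then 60.9091 + 273.15 = 334.1 K.

334.1 K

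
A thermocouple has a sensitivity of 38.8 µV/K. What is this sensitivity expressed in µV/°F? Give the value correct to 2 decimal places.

Since only a temperature interval is involved, the additive offset between the scales drops out.
A change of 1°F is a change of 5/9 K, so per °F the value is 38.8 × 5/9 = 21.56.

21.56 µV/°F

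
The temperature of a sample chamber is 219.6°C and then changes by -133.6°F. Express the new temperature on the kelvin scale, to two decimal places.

The 133.6°F change is an interval, so only the factor 5/9 applies: -133.6 × 5/9 = -74.2222°C.
Final Celsius temperature: 219.6000 - 74.2222 = 145.3778°C.
In kelvin: 145.3778 + 273.15 = 418.53 K.

418.53 K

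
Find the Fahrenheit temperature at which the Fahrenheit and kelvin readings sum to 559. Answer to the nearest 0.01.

Let F be the Fahrenheit reading. The kelvin reading is K = 5/9·F + 255.372.
Require F + K = 559: (14/9)·F + 255.372 = 559.
F = (559 - 255.372) / (14/9) = 195.19.

195.19°F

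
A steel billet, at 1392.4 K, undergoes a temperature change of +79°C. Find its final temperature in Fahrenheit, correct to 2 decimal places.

Initial temperature in Celsius: 1392.4 - 273.15 = 1119.2500°C.
Final Celsius temperature: 1119.2500 + 79.0000 = 1198.2500°C.
In Fahrenheit: 1198.2500 × 1.8 + 32 = 2188.85°F.

2188.85°F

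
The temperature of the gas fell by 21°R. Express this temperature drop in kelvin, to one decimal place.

An interval of 1°R corresponds to 5/9 K.
21 × 5/9 = 11.7.

11.7 K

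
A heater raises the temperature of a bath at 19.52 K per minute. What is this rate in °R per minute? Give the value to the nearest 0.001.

Since only a temperature interval is involved, the additive offset between the scales drops out.
A change of 1 K is a change of 1.8°R, so 19.52 × 1.8 = 35.136.

35.136 °R/minute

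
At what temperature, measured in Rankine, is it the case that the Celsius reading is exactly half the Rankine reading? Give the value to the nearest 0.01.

Let R be the Rankine reading. The Celsius reading is C = 5/9·R - 273.15.
Require C = 0.5·R: 5/9·R - 273.15 = 0.5·R.
(1/18)·R = 273.15  ⇒  R = 4916.70.

4916.70°R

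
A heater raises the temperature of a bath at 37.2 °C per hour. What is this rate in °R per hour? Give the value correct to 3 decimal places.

The quantity depends on a temperature interval, so only the ratio of degree sizes applies; the offset between the scales is irrelevant.
A change of 1°C is a change of 1.8°R, so 37.2 × 1.8 = 66.960.

66.960 °R/hour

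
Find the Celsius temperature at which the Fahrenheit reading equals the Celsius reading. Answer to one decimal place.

-40.0°C

Let C be the Celsius reading. The Fahrenheit reading is F = 1.8·C + 32.
Set F = C: 1.8·C + 32 = C.
(0.8)·C = -32  ⇒  C = -40.0.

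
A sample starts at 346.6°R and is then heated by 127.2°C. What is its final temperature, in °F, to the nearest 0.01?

Initial temperature in Celsius: (346.6 - 491.67) × 5/9 = -80.5944°C.
Final Celsius temperature: -80.5944 + 127.2000 = 46.6056°C.
In Fahrenheit: 46.6056 × 1.8 + 32 = 115.89°F.

115.89°F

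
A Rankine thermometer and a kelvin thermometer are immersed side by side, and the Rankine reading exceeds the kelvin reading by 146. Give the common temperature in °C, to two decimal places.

Let x be the Rankine reading; then the kelvin reading is 5/9·x.
(5/9·x) - x = -146  ⇒  (-4/9)·x = -146  ⇒  x = 328.5000°R.
In Celsius: (328.5 - 491.67) × 5/9 = -90.65°C.

-90.65°C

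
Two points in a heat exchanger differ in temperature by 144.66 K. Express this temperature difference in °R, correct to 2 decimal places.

260.39°R

Only the scale ratio 1.8 matters for a change in temperature.
144.66 × 1.8 = 260.39.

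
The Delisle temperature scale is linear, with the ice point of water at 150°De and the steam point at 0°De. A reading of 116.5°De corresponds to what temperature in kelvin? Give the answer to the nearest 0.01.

295.48 K

Linear interpolation between the fixed points: C = (116.5 - 150) × 100 / (0 - 150) = 22.3333°C.
Then 22.3333 + 273.15 = 295.48 K.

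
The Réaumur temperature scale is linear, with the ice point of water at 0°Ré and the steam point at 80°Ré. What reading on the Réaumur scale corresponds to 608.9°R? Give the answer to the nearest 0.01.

52.10°Ré

First in Celsius: (608.9 - 491.67) × 5/9 = 65.1278°C.
Linearly onto the Réaumur scale: 0 + (65.1278 / 100) × (80 - 0) = 52.10°Ré.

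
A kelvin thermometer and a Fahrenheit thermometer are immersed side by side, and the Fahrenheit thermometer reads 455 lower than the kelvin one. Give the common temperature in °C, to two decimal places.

-267.31°C

Let x be the kelvin reading; then the Fahrenheit reading is 1.8·x - 459.67.
(1.8·x - 459.67) - x = -455  ⇒  (0.8)·x = 4.67  ⇒  x = 5.8375 K.
In Celsius: 5.8375 - 273.15 = -267.31°C.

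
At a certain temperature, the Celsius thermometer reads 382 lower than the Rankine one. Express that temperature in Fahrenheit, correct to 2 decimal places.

Let x be the Rankine reading; then the Celsius reading is 5/9·x - 273.15.
(5/9·x - 273.15) - x = -382  ⇒  (-4/9)·x = -108.85  ⇒  x = 244.9125°R.
In Celsius: (244.9125 - 491.67) × 5/9 = -137.0875°C.
In Fahrenheit: -137.0875 × 1.8 + 32 = -214.76°F.

-214.76°F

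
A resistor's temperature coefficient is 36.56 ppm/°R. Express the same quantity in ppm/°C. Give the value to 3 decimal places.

The quantity depends on a temperature interval, so only the ratio of degree sizes applies; the offset between the scales is irrelevant.
A change of 1°C is a change of 1.8°R, so per °C the value is 36.56 × 1.8 = 65.808.

65.808 ppm/°C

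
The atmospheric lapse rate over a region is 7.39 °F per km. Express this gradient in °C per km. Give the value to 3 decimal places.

Since only a temperature interval is involved, the additive offset between the scales drops out.
A change of 1°F is a change of 5/9°C, so 7.39 × 5/9 = 4.106.

4.106 °C/km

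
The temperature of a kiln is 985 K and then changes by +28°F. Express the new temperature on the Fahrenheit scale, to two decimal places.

1341.33°F

Initial temperature in Celsius: 985 - 273.15 = 711.8500°C.
The 28°F change is an interval, so only the factor 5/9 applies: +28 × 5/9 = +15.5556°C.
Final Celsius temperature: 711.8500 + 15.5556 = 727.4056°C.
In Fahrenheit: 727.4056 × 1.8 + 32 = 1341.33°F.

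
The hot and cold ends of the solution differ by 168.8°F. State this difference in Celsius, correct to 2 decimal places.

For a temperature interval the offset drops out; only the factor 5/9 applies.
168.8 × 5/9 = 93.78.

93.78°C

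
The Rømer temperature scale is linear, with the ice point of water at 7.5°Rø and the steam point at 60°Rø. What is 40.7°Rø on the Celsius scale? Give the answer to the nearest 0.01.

Linear interpolation between the fixed points: C = (40.7 - 7.5) × 100 / (60 - 7.5) = 63.2381°C.

63.24°C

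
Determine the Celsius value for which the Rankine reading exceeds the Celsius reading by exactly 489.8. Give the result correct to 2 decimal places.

-2.34°C

Let C be the Celsius reading. The Rankine reading is R = 1.8·C + 491.67.
Require R - C = 489.8: (0.8)·C + 491.67 = 489.8.
C = (489.8 - 491.67) / (0.8) = -2.34.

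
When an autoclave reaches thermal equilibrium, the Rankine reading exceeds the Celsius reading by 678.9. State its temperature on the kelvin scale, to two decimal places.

507.19 K

Let x be the Celsius reading; then the Rankine reading is 1.8·x + 491.67.
(1.8·x + 491.67) - x = 678.9  ⇒  (0.8)·x = 187.23  ⇒  x = 234.0375°C.
In kelvin: 234.0375 + 273.15 = 507.19 K.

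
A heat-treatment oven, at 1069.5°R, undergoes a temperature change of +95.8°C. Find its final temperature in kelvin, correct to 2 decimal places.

689.97 K

Initial temperature in Celsius: (1069.5 - 491.67) × 5/9 = 321.0167°C.
Final Celsius temperature: 321.0167 + 95.8000 = 416.8167°C.
In kelvin: 416.8167 + 273.15 = 689.97 K.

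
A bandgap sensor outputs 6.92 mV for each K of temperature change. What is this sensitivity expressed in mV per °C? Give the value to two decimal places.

The quantity depends on a temperature interval, so only the ratio of degree sizes applies; the offset between the scales is irrelevant.
A change of 1°C is a change of 1 K, so per °C the value is 6.92 × 1 = 6.92.

6.92 mV per °C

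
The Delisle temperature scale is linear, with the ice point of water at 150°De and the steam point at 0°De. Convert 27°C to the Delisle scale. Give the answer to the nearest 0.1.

109.5°De

Linearly onto the Delisle scale: 150 + (27.0000 / 100) × (0 - 150) = 109.5°De.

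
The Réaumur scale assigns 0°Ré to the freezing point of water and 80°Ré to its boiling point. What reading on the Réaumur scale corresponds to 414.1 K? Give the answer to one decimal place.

First in Celsius: 414.1 - 273.15 = 140.9500°C.
Linearly onto the Réaumur scale: 0 + (140.9500 / 100) × (80 - 0) = 112.8°Ré.

112.8°Ré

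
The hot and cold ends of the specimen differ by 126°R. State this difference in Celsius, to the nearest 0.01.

For a temperature interval the offset drops out; only the factor 5/9 applies.
126 × 5/9 = 70.00.

70.00°C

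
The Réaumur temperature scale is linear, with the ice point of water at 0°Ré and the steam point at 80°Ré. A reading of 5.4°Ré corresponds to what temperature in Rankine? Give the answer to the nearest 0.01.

503.82°R

Linear interpolation between the fixed points: C = (5.4 - 0) × 100 / (80 - 0) = 6.7500°C.
Then 6.7500 × 1.8 + 491.67 = 503.82°R.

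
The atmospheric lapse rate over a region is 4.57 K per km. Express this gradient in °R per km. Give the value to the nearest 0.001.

8.226 °R/km

Since only a temperature interval is involved, the additive offset between the scales drops out.
A change of 1 K is a change of 1.8°R, so 4.57 × 1.8 = 8.226.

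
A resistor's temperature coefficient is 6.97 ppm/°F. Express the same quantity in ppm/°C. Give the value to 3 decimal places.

12.546 ppm/°C

The quantity depends on a temperature interval, so only the ratio of degree sizes applies; the offset between the scales is irrelevant.
A change of 1°C is a change of 1.8°F, so per °C the value is 6.97 × 1.8 = 12.546.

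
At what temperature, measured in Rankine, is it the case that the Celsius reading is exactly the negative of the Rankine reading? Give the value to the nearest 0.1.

175.6°R

Let R be the Rankine reading. The Celsius reading is C = 5/9·R - 273.15.
Require C = -1·R: 5/9·R - 273.15 = -1·R.
(14/9)·R = 273.15  ⇒  R = 175.6.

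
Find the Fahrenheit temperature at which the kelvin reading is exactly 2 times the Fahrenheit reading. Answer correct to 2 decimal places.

Let F be the Fahrenheit reading. The kelvin reading is K = 5/9·F + 255.372.
Require K = 2·F: 5/9·F + 255.372 = 2·F.
(-13/9)·F = -255.372  ⇒  F = 176.80.

176.80°F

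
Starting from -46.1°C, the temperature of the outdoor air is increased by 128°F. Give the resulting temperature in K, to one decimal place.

298.2 K

The 128°F change is an interval, so only the factor 5/9 applies: +128 × 5/9 = +71.1111°C.
Final Celsius temperature: -46.1000 + 71.1111 = 25.0111°C.
In kelvin: 25.0111 + 273.15 = 298.2 K.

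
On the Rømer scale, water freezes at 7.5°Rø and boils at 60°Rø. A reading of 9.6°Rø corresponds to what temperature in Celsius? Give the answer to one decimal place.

Linear interpolation between the fixed points: C = (9.6 - 7.5) × 100 / (60 - 7.5) = 4.0000°C.

4.0°C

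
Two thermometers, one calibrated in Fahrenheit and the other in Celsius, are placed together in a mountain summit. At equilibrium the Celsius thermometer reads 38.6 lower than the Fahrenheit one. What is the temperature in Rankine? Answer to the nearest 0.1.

506.5°R

Let x be the Fahrenheit reading; then the Celsius reading is 5/9·x - 17.7778.
(5/9·x - 17.7778) - x = -38.6  ⇒  (-4/9)·x = -20.8222  ⇒  x = 46.8500°F.
In Celsius: (46.85 - 32) × 5/9 = 8.2500°C.
In Rankine: 8.2500 × 1.8 + 491.67 = 506.5°R.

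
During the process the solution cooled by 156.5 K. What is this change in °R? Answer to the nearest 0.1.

Only the scale ratio 1.8 matters for a change in temperature.
156.5 × 1.8 = 281.7.

281.7°R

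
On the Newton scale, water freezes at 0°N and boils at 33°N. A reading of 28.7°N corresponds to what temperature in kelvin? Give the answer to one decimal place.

360.1 K

Linear interpolation between the fixed points: C = (28.7 - 0) × 100 / (33 - 0) = 86.9697°C.
Then 86.9697 + 273.15 = 360.1 K.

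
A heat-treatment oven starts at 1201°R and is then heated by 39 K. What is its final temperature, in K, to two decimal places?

Initial temperature in Celsius: (1201 - 491.67) × 5/9 = 394.0722°C.
The 39 K change is an interval; Kelvin and Celsius degrees are the same size, so ΔC = +39°C.
Final Celsius temperature: 394.0722 + 39.0000 = 433.0722°C.
In kelvin: 433.0722 + 273.15 = 706.22 K.

706.22 K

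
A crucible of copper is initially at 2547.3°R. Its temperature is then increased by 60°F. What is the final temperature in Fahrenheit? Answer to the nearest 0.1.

2147.6°F

Initial temperature in Celsius: (2547.3 - 491.67) × 5/9 = 1142.0167°C.
The 60°F change is an interval, so only the factor 5/9 applies: +60 × 5/9 = +33.3333°C.
Final Celsius temperature: 1142.0167 + 33.3333 = 1175.3500°C.
In Fahrenheit: 1175.3500 × 1.8 + 32 = 2147.6°F.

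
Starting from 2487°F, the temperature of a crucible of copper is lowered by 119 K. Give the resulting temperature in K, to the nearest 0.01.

Initial temperature in Celsius: (2487 - 32) × 5/9 = 1363.8889°C.
The 119 K change is an interval; Kelvin and Celsius degrees are the same size, so ΔC = -119°C.
Final Celsius temperature: 1363.8889 - 119.0000 = 1244.8889°C.
In kelvin: 1244.8889 + 273.15 = 1518.04 K.

1518.04 K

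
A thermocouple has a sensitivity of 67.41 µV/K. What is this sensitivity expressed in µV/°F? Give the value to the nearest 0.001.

The quantity depends on a temperature interval, so only the ratio of degree sizes applies; the offset between the scales is irrelevant.
A change of 1°F is a change of 5/9 K, so per °F the value is 67.41 × 5/9 = 37.450.

37.450 µV/°F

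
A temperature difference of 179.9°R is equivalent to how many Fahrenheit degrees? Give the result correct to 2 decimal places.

Rankine and Fahrenheit degrees are the same size, so the interval is unchanged: 179.90.

179.90°F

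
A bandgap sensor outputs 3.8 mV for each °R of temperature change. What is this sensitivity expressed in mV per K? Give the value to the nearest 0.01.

6.84 mV per K

Since only a temperature interval is involved, the additive offset between the scales drops out.
A change of 1 K is a change of 1.8°R, so per K the value is 3.8 × 1.8 = 6.84.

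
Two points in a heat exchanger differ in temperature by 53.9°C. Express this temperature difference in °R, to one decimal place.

97.0°R

For a temperature interval the offset drops out; only the factor 1.8 applies.
53.9 × 1.8 = 97.0.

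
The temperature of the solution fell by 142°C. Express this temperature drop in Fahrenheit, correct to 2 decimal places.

255.60°F

An interval of 1°C corresponds to 1.8°F.
142 × 1.8 = 255.60.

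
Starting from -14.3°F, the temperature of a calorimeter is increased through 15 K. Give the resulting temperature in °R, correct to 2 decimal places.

Initial temperature in Celsius: (-14.3 - 32) × 5/9 = -25.7222°C.
The 15 K change is an interval; Kelvin and Celsius degrees are the same size, so ΔC = +15°C.
Final Celsius temperature: -25.7222 + 15.0000 = -10.7222°C.
In Rankine: -10.7222 × 1.8 + 491.67 = 472.37°R.

472.37°R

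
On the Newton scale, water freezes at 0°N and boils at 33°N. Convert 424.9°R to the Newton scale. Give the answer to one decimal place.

First in Celsius: (424.9 - 491.67) × 5/9 = -37.0944°C.
Linearly onto the Newton scale: 0 + (-37.0944 / 100) × (33 - 0) = -12.2°N.

-12.2°N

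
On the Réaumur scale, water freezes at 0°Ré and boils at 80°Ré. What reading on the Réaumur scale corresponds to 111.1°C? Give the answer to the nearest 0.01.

88.88°Ré

Linearly onto the Réaumur scale: 0 + (111.1000 / 100) × (80 - 0) = 88.88°Ré.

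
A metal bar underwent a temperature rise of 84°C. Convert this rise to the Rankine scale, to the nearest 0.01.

For a temperature interval the offset drops out; only the factor 1.8 applies.
84 × 1.8 = 151.20.

151.20°R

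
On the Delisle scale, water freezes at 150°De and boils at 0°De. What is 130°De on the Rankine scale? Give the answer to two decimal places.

515.67°R

Linear interpolation between the fixed points: C = (130 - 150) × 100 / (0 - 150) = 13.3333°C.
Then 13.3333 × 1.8 + 491.67 = 515.67°R.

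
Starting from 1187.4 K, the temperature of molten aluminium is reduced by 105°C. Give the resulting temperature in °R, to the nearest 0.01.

Initial temperature in Celsius: 1187.4 - 273.15 = 914.2500°C.
Final Celsius temperature: 914.2500 - 105.0000 = 809.2500°C.
In Rankine: 809.2500 × 1.8 + 491.67 = 1948.32°R.

1948.32°R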